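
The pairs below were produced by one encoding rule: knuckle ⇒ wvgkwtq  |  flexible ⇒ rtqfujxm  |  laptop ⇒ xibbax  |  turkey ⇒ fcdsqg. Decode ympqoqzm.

medicine

Shifts by position in knuckle: pos 0: k→w (+12), pos 1: n→v (+8), pos 2: u→g (+12), pos 3: c→k (+8) — repeating every 2. It's a Vigenère-style cipher with numeric key [12,8]: position i shifts by key[i mod 2].
Reversing it on ympqoqzm: y−12=m, m−8=e, p−12=d, q−8=i, o−12=c, q−8=i, z−12=n, m−8=e.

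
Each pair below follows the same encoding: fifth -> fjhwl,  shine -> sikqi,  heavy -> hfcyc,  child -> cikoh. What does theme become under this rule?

Each letter shifts forward by its position index (0, 1, 2, …) — the shift grows by one for each successive letter.
Applying it to theme: t+0=t, h+1=i, e+2=g, m+3=p, e+4=i.

tigpi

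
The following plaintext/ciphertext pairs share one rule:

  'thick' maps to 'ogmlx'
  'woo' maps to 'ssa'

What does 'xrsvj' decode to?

The output letters match the input read backwards, each shifted +4: thick reversed is kciht. The word is reversed, then every letter is shifted forward by 4.
Decoding xrsvj: shift back: x−4=t, r−4=n, s−4=o, v−4=r, j−4=f → tnorf; then reverse → front.

front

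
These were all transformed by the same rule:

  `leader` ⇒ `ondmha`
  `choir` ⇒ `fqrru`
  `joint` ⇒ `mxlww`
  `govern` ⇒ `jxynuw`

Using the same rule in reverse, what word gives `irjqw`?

fight

Shifts by position in leader: pos 0: l→o (+3), pos 1: e→n (+9), pos 2: a→d (+3), pos 3: d→m (+9) — repeating every 2. It's a Vigenère-style cipher with numeric key [3,9]: position i shifts by key[i mod 2].
Decoding irjqw: i−3=f, r−9=i, j−3=g, q−9=h, w−3=t.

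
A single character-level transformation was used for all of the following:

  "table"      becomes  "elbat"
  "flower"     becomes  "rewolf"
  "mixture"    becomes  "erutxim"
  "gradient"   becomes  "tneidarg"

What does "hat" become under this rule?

tah

The output letters match the input read backwards: table reversed is elbat. The word is simply reversed.
Applying it to hat: reverse → tah.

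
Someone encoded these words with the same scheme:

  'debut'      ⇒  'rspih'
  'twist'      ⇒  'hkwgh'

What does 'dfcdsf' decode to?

proper

Compare letters: d→r is +14, e→s is +14, b→p is +14 — a constant shift. Every letter moves 14 places later in the alphabet, wrapping around z→a.
Decoding dfcdsf: d−14=p, f−14=r, c−14=o, d−14=p, s−14=e, f−14=r.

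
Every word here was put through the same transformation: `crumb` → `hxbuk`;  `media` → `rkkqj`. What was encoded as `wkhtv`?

realm

Letter i (0-indexed) is shifted by i+5, so successive shifts are 5, 6, 7, ….
Decoding wkhtv: w−5=r, k−6=e, h−7=a, t−8=l, v−9=m.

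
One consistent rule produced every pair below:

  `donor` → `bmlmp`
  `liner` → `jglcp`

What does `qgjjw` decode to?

silly

This is a Caesar cipher with shift 24.
Undoing it on qgjjw: q−24=s, g−24=i, j−24=l, j−24=l, w−24=y.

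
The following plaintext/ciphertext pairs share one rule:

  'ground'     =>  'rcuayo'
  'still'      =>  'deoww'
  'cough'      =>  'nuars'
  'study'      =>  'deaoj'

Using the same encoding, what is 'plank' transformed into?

awgyv

The shift depends on letter class: consonant g→r is +11, but vowel o→u is +6. The rule splits by letter class: vowels +6, consonants +11.
On plank: p(cons)+11=a, l(cons)+11=w, a(vowel)+6=g, n(cons)+11=y, k(cons)+11=v.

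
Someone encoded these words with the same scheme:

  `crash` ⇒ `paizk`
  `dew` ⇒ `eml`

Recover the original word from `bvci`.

The word is reversed, then every letter is shifted forward by 8.
Decoding bvci: shift back: b−8=t, v−8=n, c−8=u, i−8=a → tnua; then reverse → aunt.

aunt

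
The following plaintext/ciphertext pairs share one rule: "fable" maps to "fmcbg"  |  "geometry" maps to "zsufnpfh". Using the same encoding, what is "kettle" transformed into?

fmuufl

Read the word backwards and shift each letter +1.
Applying it to kettle: reverse → elttek; then shift: e+1=f, l+1=m, t+1=u, t+1=u, e+1=f, k+1=l.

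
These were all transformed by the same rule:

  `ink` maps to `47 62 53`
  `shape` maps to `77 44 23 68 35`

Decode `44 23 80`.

hat

With a=1..z=26, the number is 3·pos + 20.
Reversing it on 44 23 80: 44→(44−20)÷3=8=h, 23→(23−20)÷3=1=a, 80→(80−20)÷3=20=t.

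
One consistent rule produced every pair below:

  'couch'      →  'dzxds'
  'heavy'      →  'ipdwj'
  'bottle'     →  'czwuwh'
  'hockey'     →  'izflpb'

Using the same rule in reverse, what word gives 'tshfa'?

Shifts by position in couch: pos 0: c→d (+1), pos 1: o→z (+11), pos 2: u→x (+3), pos 3: c→d (+1), pos 4: h→s (+11) — repeating every 3. A repeating key of period 3 is used — shifts +1, +11, +3 over and over.
Reversing it on tshfa: t−1=s, s−11=h, h−3=e, f−1=e, a−11=p.

sheep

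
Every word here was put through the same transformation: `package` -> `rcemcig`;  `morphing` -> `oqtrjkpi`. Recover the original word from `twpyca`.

It's a constant shift of +2 (ROT2).
Reversing it on twpyca: t−2=r, w−2=u, p−2=n, y−2=w, c−2=a, a−2=y.

runway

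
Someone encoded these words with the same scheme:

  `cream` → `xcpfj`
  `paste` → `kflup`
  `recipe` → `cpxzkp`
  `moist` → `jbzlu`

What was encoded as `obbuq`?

c(2)→x(23) and r(17)→c(2) fit y≡9x+5 (mod 26); the inverse of 9 mod 26 is 3. Each letter's alphabet position (a=0..z=25) is mapped through 9·x+5 mod 26 — an affine cipher.
Undoing it on obbuq: o(14)→3·(14−5)≡1=b; b(1)→3·(1−5)≡14=o; b(1)→3·(1−5)≡14=o; u(20)→3·(20−5)≡19=t; q(16)→3·(16−5)≡7=h (all mod 26).

booth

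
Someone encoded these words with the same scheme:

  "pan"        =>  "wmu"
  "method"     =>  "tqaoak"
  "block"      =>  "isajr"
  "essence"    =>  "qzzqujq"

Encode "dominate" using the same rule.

katuumaq

The shift depends on letter class: consonant p→w is +7, but vowel a→m is +12. Two shifts are in play — +12 for a/e/i/o/u, +7 for every other letter.
For dominate: d(cons)+7=k, o(vowel)+12=a, m(cons)+7=t, i(vowel)+12=u, n(cons)+7=u, a(vowel)+12=m, t(cons)+7=a, e(vowel)+12=q.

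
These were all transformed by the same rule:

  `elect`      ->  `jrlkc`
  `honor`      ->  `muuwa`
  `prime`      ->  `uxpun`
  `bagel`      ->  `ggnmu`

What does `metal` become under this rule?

rkaiu

In elect: e→j is +5, l→r is +6, e→l is +7, c→k is +8 — the shift increases by 1 each position. The shift increases by 1 at each position, starting from +5: 5, 6, 7, ….
For metal: m+5=r, e+6=k, t+7=a, a+8=i, l+9=u.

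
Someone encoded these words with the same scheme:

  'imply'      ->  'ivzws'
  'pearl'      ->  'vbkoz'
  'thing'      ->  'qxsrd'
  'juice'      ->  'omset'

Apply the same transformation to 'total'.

vkdyd

Read the word backwards and shift each letter +10.
Applying it to total: reverse → latot; then shift: l+10=v, a+10=k, t+10=d, o+10=y, t+10=d.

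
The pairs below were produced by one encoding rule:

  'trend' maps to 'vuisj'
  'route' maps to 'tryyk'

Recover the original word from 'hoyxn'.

flush

In trend: t→v is +2, r→u is +3, e→i is +4, n→s is +5 — the shift increases by 1 each position. The shift increases by 1 at each position, starting from +2: 2, 3, 4, ….
Undoing it on hoyxn: h−2=f, o−3=l, y−4=u, x−5=s, n−6=h.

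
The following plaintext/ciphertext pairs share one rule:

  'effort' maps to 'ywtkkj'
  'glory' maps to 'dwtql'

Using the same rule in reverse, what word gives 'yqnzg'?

built

Read the word backwards and shift each letter +5.
Undoing it on yqnzg: shift back: y−5=t, q−5=l, n−5=i, z−5=u, g−5=b → tliub; then reverse → built.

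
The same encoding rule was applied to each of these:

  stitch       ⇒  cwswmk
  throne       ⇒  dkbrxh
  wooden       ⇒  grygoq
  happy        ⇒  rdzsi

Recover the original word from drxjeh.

tongue

Shifts by position in stitch: pos 0: s→c (+10), pos 1: t→w (+3), pos 2: i→s (+10), pos 3: t→w (+3) — repeating every 2. It's a Vigenère-style cipher with numeric key [10,3]: position i shifts by key[i mod 2].
Reversing it on drxjeh: d−10=t, r−3=o, x−10=n, j−3=g, e−10=u, h−3=e.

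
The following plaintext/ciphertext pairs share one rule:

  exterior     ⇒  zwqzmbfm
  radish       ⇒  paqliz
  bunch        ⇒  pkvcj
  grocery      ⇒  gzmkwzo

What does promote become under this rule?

The output letters match the input read backwards, each shifted +8: exterior reversed is roiretxe. The word is reversed, then every letter is shifted forward by 8.
Applying it to promote: reverse → etomorp; then shift: e+8=m, t+8=b, o+8=w, m+8=u, o+8=w, r+8=z, p+8=x.

mbwuwzx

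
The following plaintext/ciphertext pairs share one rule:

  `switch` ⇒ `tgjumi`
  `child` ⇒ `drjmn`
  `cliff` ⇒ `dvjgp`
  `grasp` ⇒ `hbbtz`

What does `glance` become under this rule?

hvbomf

It's a Vigenère-style cipher with numeric key [1,10,1]: position i shifts by key[i mod 3].
Applying it to glance: g+1=h, l+10=v, a+1=b, n+1=o, c+10=m, e+1=f.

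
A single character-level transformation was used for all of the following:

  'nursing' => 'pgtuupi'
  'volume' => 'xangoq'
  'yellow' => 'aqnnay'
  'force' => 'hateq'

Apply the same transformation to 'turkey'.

vgtmqa

The shift depends on letter class: consonant n→p is +2, but vowel u→g is +12. Vowels shift forward by 12 and consonants shift forward by 2.
Applying it to turkey: t(cons)+2=v, u(vowel)+12=g, r(cons)+2=t, k(cons)+2=m, e(vowel)+12=q, y(cons)+2=a.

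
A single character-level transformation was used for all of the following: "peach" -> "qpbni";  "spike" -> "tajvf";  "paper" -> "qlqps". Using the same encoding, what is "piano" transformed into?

Shifts by position in peach: pos 0: p→q (+1), pos 1: e→p (+11), pos 2: a→b (+1), pos 3: c→n (+11) — repeating every 2. It's a Vigenère-style cipher with numeric key [1,11]: position i shifts by key[i mod 2].
On piano: p+1=q, i+11=t, a+1=b, n+11=y, o+1=p.

qtbyp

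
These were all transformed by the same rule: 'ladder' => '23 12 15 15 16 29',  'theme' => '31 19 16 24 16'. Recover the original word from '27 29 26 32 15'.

l is letter #12 and maps to 23: an offset of 11. Letters become their 1-based position plus 11 (so a→12, b→13, …).
Reversing it on 27 29 26 32 15: 27→(27−11)÷1=16=p, 29→(29−11)÷1=18=r, 26→(26−11)÷1=15=o, 32→(32−11)÷1=21=u, 15→(15−11)÷1=4=d.

proud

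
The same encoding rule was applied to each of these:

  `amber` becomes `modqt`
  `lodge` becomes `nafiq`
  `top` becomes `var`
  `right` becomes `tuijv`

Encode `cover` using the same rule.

eaxqt

Vowels shift forward by 12 and consonants shift forward by 2.
Applying it to cover: c(cons)+2=e, o(vowel)+12=a, v(cons)+2=x, e(vowel)+12=q, r(cons)+2=t.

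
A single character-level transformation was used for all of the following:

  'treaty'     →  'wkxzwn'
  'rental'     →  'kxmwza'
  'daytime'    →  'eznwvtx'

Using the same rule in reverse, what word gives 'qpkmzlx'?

t(19)→w(22) and r(17)→k(10) fit y≡19x+25 (mod 26); the inverse of 19 mod 26 is 11. Treating letters as 0–25, the rule is x ↦ 19x + 25 (mod 26).
Undoing it on qpkmzlx: q(16)→11·(16−25)≡5=f; p(15)→11·(15−25)≡20=u; k(10)→11·(10−25)≡17=r; m(12)→11·(12−25)≡13=n; z(25)→11·(25−25)≡0=a; l(11)→11·(11−25)≡2=c; x(23)→11·(23−25)≡4=e (all mod 26).

furnace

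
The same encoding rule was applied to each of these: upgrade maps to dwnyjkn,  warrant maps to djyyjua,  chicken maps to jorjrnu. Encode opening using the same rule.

The shift depends on letter class: consonant p→w is +7, but vowel u→d is +9. The rule splits by letter class: vowels +9, consonants +7.
On opening: o(vowel)+9=x, p(cons)+7=w, e(vowel)+9=n, n(cons)+7=u, i(vowel)+9=r, n(cons)+7=u, g(cons)+7=n.

xwnurun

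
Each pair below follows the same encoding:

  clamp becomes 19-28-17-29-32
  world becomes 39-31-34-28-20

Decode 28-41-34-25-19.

lyric

c is letter #3 and maps to 19: an offset of 16. Letters become their 1-based position plus 16 (so a→17, b→18, …).
Decoding 28-41-34-25-19: 28→(28−16)÷1=12=l, 41→(41−16)÷1=25=y, 34→(34−16)÷1=18=r, 25→(25−16)÷1=9=i, 19→(19−16)÷1=3=c.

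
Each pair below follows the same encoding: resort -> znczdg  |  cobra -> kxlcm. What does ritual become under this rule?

zrdfmy

The shift increases by 1 at each position, starting from +8: 8, 9, 10, ….
For ritual: r+8=z, i+9=r, t+10=d, u+11=f, a+12=m, l+13=y.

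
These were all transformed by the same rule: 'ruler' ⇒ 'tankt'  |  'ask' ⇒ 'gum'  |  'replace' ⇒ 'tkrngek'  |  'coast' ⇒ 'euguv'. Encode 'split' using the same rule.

Vowels shift forward by 6 and consonants shift forward by 2.
For split: s(cons)+2=u, p(cons)+2=r, l(cons)+2=n, i(vowel)+6=o, t(cons)+2=v.

urnov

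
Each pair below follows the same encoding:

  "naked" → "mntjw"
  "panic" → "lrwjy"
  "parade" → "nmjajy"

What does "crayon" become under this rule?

The output letters match the input read backwards, each shifted +9: naked reversed is dekan. Two steps: reverse the string, then apply a Caesar shift of +9.
Applying it to crayon: reverse → noyarc; then shift: n+9=w, o+9=x, y+9=h, a+9=j, r+9=a, c+9=l.

wxhjal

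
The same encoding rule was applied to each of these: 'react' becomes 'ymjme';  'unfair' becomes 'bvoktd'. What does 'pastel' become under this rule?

wibdpx

Each letter shifts forward by (position + 7), i.e. 7, 8, 9, … — the shift grows by one for each successive letter.
Applying it to pastel: p+7=w, a+8=i, s+9=b, t+10=d, e+11=p, l+12=x.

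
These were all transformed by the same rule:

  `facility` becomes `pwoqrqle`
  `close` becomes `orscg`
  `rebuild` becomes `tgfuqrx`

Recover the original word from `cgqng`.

This is an affine cipher: with a=0,…,z=25, each position x becomes (9x+22) mod 26.
Decoding cgqng: c(2)→3·(2−22)≡18=s; g(6)→3·(6−22)≡4=e; q(16)→3·(16−22)≡8=i; n(13)→3·(13−22)≡25=z; g(6)→3·(6−22)≡4=e (all mod 26).

seize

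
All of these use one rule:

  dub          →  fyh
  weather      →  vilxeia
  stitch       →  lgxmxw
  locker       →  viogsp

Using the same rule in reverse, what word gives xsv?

rot

The output letters match the input read backwards, each shifted +4: dub reversed is bud. Two steps: reverse the string, then apply a Caesar shift of +4.
Undoing it on xsv: shift back: x−4=t, s−4=o, v−4=r → tor; then reverse → rot.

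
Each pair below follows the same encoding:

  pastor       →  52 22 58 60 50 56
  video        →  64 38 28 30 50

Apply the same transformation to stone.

p(#16)→52 and a(#1)→22: differences scale by 2, so n = 2·pos + 20. Each letter becomes 2×(its alphabet position, a=1..z=26) + 20.
Applying it to stone: s=19→58, t=20→60, o=15→50, n=14→48, e=5→30.

58 60 50 48 30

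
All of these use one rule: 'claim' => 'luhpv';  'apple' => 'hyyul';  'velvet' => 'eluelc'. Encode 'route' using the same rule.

The rule splits by letter class: vowels +7, consonants +9.
Applying it to route: r(cons)+9=a, o(vowel)+7=v, u(vowel)+7=b, t(cons)+9=c, e(vowel)+7=l.

avbcl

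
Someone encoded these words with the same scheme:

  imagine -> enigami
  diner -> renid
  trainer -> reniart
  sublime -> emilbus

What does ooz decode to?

zoo

It's just the letters in reverse order.
Undoing it on ooz: then reverse → zoo.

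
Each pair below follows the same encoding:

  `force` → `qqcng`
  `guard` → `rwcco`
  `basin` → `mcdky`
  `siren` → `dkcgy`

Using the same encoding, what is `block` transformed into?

The shift depends on letter class: consonant f→q is +11, but vowel o→q is +2. Two shifts are in play — +2 for a/e/i/o/u, +11 for every other letter.
Applying it to block: b(cons)+11=m, l(cons)+11=w, o(vowel)+2=q, c(cons)+11=n, k(cons)+11=v.

mwqnv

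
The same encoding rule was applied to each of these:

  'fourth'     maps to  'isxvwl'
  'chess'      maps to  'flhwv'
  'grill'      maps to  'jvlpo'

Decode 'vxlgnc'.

A repeating key of period 2 is used — shifts +3, +4 over and over.
Reversing it on vxlgnc: v−3=s, x−4=t, l−3=i, g−4=c, n−3=k, c−4=y.

sticky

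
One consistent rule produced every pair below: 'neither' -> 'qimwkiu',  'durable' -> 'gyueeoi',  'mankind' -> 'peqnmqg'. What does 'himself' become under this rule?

kmpvioi

The shift depends on letter class: consonant n→q is +3, but vowel e→i is +4. Two shifts are in play — +4 for a/e/i/o/u, +3 for every other letter.
For himself: h(cons)+3=k, i(vowel)+4=m, m(cons)+3=p, s(cons)+3=v, e(vowel)+4=i, l(cons)+3=o, f(cons)+3=i.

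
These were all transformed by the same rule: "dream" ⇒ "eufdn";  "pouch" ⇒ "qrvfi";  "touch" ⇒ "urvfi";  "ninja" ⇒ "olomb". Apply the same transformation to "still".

twjom

Shifts by position in dream: pos 0: d→e (+1), pos 1: r→u (+3), pos 2: e→f (+1), pos 3: a→d (+3) — repeating every 2. A repeating key of period 2 is used — shifts +1, +3 over and over.
For still: s+1=t, t+3=w, i+1=j, l+3=o, l+1=m.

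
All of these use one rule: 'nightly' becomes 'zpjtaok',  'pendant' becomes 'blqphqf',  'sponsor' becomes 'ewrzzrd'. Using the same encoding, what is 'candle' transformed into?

ohqpsh

Shifts by position in nightly: pos 0: n→z (+12), pos 1: i→p (+7), pos 2: g→j (+3), pos 3: h→t (+12), pos 4: t→a (+7), pos 5: l→o (+3) — repeating every 3. It's a Vigenère-style cipher with numeric key [12,7,3]: position i shifts by key[i mod 3].
On candle: c+12=o, a+7=h, n+3=q, d+12=p, l+7=s, e+3=h.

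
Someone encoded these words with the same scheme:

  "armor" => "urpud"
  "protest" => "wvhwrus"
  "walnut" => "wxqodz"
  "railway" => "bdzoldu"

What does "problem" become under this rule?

The output letters match the input read backwards, each shifted +3: armor reversed is romra. Two steps: reverse the string, then apply a Caesar shift of +3.
For problem: reverse → melborp; then shift: m+3=p, e+3=h, l+3=o, b+3=e, o+3=r, r+3=u, p+3=s.

phoerus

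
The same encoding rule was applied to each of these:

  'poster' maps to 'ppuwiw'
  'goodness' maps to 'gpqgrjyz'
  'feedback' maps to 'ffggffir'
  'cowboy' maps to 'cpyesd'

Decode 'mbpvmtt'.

In poster: p→p is +0, o→p is +1, s→u is +2, t→w is +3 — the shift increases by 1 each position. Each letter shifts forward by its position index (0, 1, 2, …) — the shift grows by one for each successive letter.
Decoding mbpvmtt: m−0=m, b−1=a, p−2=n, v−3=s, m−4=i, t−5=o, t−6=n.

mansion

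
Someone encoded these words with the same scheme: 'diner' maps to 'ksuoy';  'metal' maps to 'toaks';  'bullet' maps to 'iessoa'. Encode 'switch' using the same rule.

zdsajo

The shift depends on letter class: consonant d→k is +7, but vowel i→s is +10. The rule splits by letter class: vowels +10, consonants +7.
For switch: s(cons)+7=z, w(cons)+7=d, i(vowel)+10=s, t(cons)+7=a, c(cons)+7=j, h(cons)+7=o.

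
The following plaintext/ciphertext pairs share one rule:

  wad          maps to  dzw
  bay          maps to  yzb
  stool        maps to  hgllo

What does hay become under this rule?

Letters are reflected about the middle of the alphabet (position → 25−position): Atbash.
Applying it to hay: h↔s, a↔z, y↔b.

szb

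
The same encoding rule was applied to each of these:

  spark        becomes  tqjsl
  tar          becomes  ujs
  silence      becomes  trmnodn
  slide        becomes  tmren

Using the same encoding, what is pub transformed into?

The shift depends on letter class: consonant s→t is +1, but vowel a→j is +9. Vowels shift forward by 9 and consonants shift forward by 1.
Applying it to pub: p(cons)+1=q, u(vowel)+9=d, b(cons)+1=c.

qdc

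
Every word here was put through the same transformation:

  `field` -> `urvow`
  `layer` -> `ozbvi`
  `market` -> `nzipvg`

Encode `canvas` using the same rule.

xzmezh

Letters are reflected about the middle of the alphabet (position → 25−position): Atbash.
On canvas: c↔x, a↔z, n↔m, v↔e, a↔z, s↔h.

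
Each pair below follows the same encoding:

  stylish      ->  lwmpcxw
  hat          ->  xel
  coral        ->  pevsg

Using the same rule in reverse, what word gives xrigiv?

recent

The output letters match the input read backwards, each shifted +4: stylish reversed is hsilyts. Two steps: reverse the string, then apply a Caesar shift of +4.
Decoding xrigiv: shift back: x−4=t, r−4=n, i−4=e, g−4=c, i−4=e, v−4=r → tnecer; then reverse → recent.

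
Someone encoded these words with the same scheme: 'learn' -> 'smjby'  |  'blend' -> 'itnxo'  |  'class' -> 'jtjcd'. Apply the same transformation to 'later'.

In learn: l→s is +7, e→m is +8, a→j is +9, r→b is +10 — the shift increases by 1 each position. Each letter shifts forward by (position + 7), i.e. 7, 8, 9, … — the shift grows by one for each successive letter.
Applying it to later: l+7=s, a+8=i, t+9=c, e+10=o, r+11=c.

sicoc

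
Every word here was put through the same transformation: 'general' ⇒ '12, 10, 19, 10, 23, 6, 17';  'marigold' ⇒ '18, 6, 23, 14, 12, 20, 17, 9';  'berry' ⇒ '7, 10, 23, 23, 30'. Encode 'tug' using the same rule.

g is letter #7 and maps to 12: an offset of 5. Letters become their 1-based position plus 5 (so a→6, b→7, …).
On tug: t=20→25, u=21→26, g=7→12.

25, 26, 12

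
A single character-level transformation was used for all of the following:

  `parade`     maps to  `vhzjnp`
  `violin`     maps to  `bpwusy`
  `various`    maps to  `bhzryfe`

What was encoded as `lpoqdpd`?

The shift increases by 1 at each position, starting from +6: 6, 7, 8, ….
Reversing it on lpoqdpd: l−6=f, p−7=i, o−8=g, q−9=h, d−10=t, p−11=e, d−12=r.

fighter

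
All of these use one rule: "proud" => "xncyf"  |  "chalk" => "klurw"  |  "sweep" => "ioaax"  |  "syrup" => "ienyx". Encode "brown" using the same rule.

pncoh

p(15)→x(23) and r(17)→n(13) fit y≡21x+20 (mod 26); the inverse of 21 mod 26 is 5. This is an affine cipher: with a=0,…,z=25, each position x becomes (21x+20) mod 26.
For brown: b(1)→21·1+20≡15=p; r(17)→21·17+20≡13=n; o(14)→21·14+20≡2=c; w(22)→21·22+20≡14=o; n(13)→21·13+20≡7=h (all mod 26).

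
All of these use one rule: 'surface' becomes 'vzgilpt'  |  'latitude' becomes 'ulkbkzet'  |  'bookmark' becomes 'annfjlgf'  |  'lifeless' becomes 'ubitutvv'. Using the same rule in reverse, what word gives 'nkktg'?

otter

s(18)→v(21) and u(20)→z(25) fit y≡15x+11 (mod 26); the inverse of 15 mod 26 is 7. Each letter's alphabet position (a=0..z=25) is mapped through 15·x+11 mod 26 — an affine cipher.
Reversing it on nkktg: n(13)→7·(13−11)≡14=o; k(10)→7·(10−11)≡19=t; k(10)→7·(10−11)≡19=t; t(19)→7·(19−11)≡4=e; g(6)→7·(6−11)≡17=r (all mod 26).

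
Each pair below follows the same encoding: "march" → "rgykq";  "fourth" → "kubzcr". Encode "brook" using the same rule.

In march: m→r is +5, a→g is +6, r→y is +7, c→k is +8 — the shift increases by 1 each position. Letter i (0-indexed) is shifted by i+5, so successive shifts are 5, 6, 7, ….
On brook: b+5=g, r+6=x, o+7=v, o+8=w, k+9=t.

gxvwt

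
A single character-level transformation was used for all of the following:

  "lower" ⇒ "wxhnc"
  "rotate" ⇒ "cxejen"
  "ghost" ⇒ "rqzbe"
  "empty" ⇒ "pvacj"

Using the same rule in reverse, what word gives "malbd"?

Shifts by position in lower: pos 0: l→w (+11), pos 1: o→x (+9), pos 2: w→h (+11), pos 3: e→n (+9) — repeating every 2. It's a Vigenère-style cipher with numeric key [11,9]: position i shifts by key[i mod 2].
Reversing it on malbd: m−11=b, a−9=r, l−11=a, b−9=s, d−11=s.

brass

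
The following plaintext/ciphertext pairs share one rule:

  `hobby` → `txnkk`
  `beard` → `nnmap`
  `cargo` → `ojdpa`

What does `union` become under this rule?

gwuxz

Shifts by position in hobby: pos 0: h→t (+12), pos 1: o→x (+9), pos 2: b→n (+12), pos 3: b→k (+9) — repeating every 2. A repeating key of period 2 is used — shifts +12, +9 over and over.
On union: u+12=g, n+9=w, i+12=u, o+9=x, n+12=z.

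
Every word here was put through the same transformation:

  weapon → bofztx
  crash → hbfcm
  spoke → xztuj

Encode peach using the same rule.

Shifts by position in weapon: pos 0: w→b (+5), pos 1: e→o (+10), pos 2: a→f (+5), pos 3: p→z (+10) — repeating every 2. It's a Vigenère-style cipher with numeric key [5,10]: position i shifts by key[i mod 2].
On peach: p+5=u, e+10=o, a+5=f, c+10=m, h+5=m.

uofmm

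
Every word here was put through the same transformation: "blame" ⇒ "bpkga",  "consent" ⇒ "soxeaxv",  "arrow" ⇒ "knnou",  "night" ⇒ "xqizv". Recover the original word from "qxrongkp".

b(1)→b(1) and l(11)→p(15) fit y≡17x+10 (mod 26); the inverse of 17 mod 26 is 23. This is an affine cipher: with a=0,…,z=25, each position x becomes (17x+10) mod 26.
Undoing it on qxrongkp: q(16)→23·(16−10)≡8=i; x(23)→23·(23−10)≡13=n; r(17)→23·(17−10)≡5=f; o(14)→23·(14−10)≡14=o; n(13)→23·(13−10)≡17=r; g(6)→23·(6−10)≡12=m; k(10)→23·(10−10)≡0=a; p(15)→23·(15−10)≡11=l (all mod 26).

informal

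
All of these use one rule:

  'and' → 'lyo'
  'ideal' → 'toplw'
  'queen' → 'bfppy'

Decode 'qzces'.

Compare letters: a→l is +11, n→y is +11, d→o is +11 — a constant shift. Every letter moves 11 places later in the alphabet, wrapping around z→a.
Reversing it on qzces: q−11=f, z−11=o, c−11=r, e−11=t, s−11=h.

forth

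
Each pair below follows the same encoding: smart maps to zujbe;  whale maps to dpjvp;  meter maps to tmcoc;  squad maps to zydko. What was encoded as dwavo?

In smart: s→z is +7, m→u is +8, a→j is +9, r→b is +10 — the shift increases by 1 each position. The shift increases by 1 at each position, starting from +7: 7, 8, 9, ….
Reversing it on dwavo: d−7=w, w−8=o, a−9=r, v−10=l, o−11=d.

world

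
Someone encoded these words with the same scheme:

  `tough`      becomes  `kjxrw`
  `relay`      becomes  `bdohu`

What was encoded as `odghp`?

medal

The output letters match the input read backwards, each shifted +3: tough reversed is hguot. The word is reversed, then every letter is shifted forward by 3.
Decoding odghp: shift back: o−3=l, d−3=a, g−3=d, h−3=e, p−3=m → ladem; then reverse → medal.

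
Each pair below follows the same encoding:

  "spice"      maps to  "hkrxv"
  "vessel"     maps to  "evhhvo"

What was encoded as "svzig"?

heart

Letters are reflected about the middle of the alphabet (position → 25−position): Atbash.
Undoing it on svzig: s↔h, v↔e, z↔a, i↔r, g↔t.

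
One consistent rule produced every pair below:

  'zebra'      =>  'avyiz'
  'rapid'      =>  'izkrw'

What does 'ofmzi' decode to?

Each pair mirrors across the alphabet (z↔a, e↔v, b↔y): positions sum to 25. This is the alphabet-reversal cipher (Atbash): a becomes z, b becomes y, etc.
Reversing it on ofmzi: o↔l, f↔u, m↔n, z↔a, i↔r.

lunar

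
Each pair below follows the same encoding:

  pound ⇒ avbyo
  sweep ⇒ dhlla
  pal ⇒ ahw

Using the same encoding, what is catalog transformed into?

The shift depends on letter class: consonant p→a is +11, but vowel o→v is +7. The rule splits by letter class: vowels +7, consonants +11.
On catalog: c(cons)+11=n, a(vowel)+7=h, t(cons)+11=e, a(vowel)+7=h, l(cons)+11=w, o(vowel)+7=v, g(cons)+11=r.

nhehwvr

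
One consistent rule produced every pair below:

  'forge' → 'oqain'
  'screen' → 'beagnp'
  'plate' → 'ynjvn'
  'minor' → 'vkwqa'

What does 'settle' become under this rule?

A repeating key of period 2 is used — shifts +9, +2 over and over.
For settle: s+9=b, e+2=g, t+9=c, t+2=v, l+9=u, e+2=g.

bgcvug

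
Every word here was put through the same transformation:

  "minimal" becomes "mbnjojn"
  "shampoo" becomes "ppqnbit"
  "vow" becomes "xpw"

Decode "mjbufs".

The output letters match the input read backwards, each shifted +1: minimal reversed is laminim. The word is reversed, then every letter is shifted forward by 1.
Reversing it on mjbufs: shift back: m−1=l, j−1=i, b−1=a, u−1=t, f−1=e, s−1=r → liater; then reverse → retail.

retail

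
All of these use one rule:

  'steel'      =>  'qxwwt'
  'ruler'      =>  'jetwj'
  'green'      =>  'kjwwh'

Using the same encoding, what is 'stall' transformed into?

s(18)→q(16) and t(19)→x(23) fit y≡7x+20 (mod 26); the inverse of 7 mod 26 is 15. This is an affine cipher: with a=0,…,z=25, each position x becomes (7x+20) mod 26.
Applying it to stall: s(18)→7·18+20≡16=q; t(19)→7·19+20≡23=x; a(0)→7·0+20≡20=u; l(11)→7·11+20≡19=t; l(11)→7·11+20≡19=t (all mod 26).

qxutt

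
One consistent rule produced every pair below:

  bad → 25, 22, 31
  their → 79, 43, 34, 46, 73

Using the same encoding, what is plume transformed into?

67, 55, 82, 58, 34

b(#2)→25 and a(#1)→22: differences scale by 3, so n = 3·pos + 19. Each letter becomes 3×(its alphabet position, a=1..z=26) + 19.
For plume: p=16→67, l=12→55, u=21→82, m=13→58, e=5→34.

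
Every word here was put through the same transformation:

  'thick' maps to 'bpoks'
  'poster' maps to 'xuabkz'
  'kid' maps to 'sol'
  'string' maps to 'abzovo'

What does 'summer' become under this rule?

aauukz

The rule splits by letter class: vowels +6, consonants +8.
On summer: s(cons)+8=a, u(vowel)+6=a, m(cons)+8=u, m(cons)+8=u, e(vowel)+6=k, r(cons)+8=z.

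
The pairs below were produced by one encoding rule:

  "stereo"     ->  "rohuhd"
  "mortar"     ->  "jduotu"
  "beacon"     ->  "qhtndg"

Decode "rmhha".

s(18)→r(17) and t(19)→o(14) fit y≡23x+19 (mod 26); the inverse of 23 mod 26 is 17. This is an affine cipher: with a=0,…,z=25, each position x becomes (23x+19) mod 26.
Decoding rmhha: r(17)→17·(17−19)≡18=s; m(12)→17·(12−19)≡11=l; h(7)→17·(7−19)≡4=e; h(7)→17·(7−19)≡4=e; a(0)→17·(0−19)≡15=p (all mod 26).

sleep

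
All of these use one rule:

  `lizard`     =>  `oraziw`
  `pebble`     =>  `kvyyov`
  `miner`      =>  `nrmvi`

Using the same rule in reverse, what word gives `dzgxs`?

watch

Each pair mirrors across the alphabet (l↔o, i↔r, z↔a): positions sum to 25. This is the alphabet-reversal cipher (Atbash): a becomes z, b becomes y, etc.
Reversing it on dzgxs: d↔w, z↔a, g↔t, x↔c, s↔h.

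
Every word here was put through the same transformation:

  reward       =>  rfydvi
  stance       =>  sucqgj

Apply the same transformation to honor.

hpprv

In reward: r→r is +0, e→f is +1, w→y is +2, a→d is +3 — the shift increases by 1 each position. Letter i (0-indexed) is shifted by i+0, so successive shifts are 0, 1, 2, ….
On honor: h+0=h, o+1=p, n+2=p, o+3=r, r+4=v.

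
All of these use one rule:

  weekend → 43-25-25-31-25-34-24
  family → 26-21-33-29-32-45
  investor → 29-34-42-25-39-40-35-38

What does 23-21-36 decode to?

cap

w is letter #23 and maps to 43: an offset of 20. Letters become their 1-based position plus 20 (so a→21, b→22, …).
Undoing it on 23-21-36: 23→(23−20)÷1=3=c, 21→(21−20)÷1=1=a, 36→(36−20)÷1=16=p.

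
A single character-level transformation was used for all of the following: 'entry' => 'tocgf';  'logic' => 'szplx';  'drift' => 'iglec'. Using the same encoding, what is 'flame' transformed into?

esbdt

e(4)→t(19) and n(13)→o(14) fit y≡11x+1 (mod 26); the inverse of 11 mod 26 is 19. Each letter's alphabet position (a=0..z=25) is mapped through 11·x+1 mod 26 — an affine cipher.
Applying it to flame: f(5)→11·5+1≡4=e; l(11)→11·11+1≡18=s; a(0)→11·0+1≡1=b; m(12)→11·12+1≡3=d; e(4)→11·4+1≡19=t (all mod 26).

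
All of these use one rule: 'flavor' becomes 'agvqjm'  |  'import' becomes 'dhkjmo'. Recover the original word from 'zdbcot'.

eighty

Compare letters: f→a is +21, l→g is +21, a→v is +21 — a constant shift. This is a Caesar cipher with shift 21.
Undoing it on zdbcot: z−21=e, d−21=i, b−21=g, c−21=h, o−21=t, t−21=y.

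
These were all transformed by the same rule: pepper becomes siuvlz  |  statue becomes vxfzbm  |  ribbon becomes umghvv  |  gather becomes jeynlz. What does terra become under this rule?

In pepper: p→s is +3, e→i is +4, p→u is +5, p→v is +6 — the shift increases by 1 each position. Letter i (0-indexed) is shifted by i+3, so successive shifts are 3, 4, 5, ….
For terra: t+3=w, e+4=i, r+5=w, r+6=x, a+7=h.

wiwxh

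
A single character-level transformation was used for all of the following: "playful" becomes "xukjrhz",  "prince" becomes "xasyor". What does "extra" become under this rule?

In playful: p→x is +8, l→u is +9, a→k is +10, y→j is +11 — the shift increases by 1 each position. Letter i (0-indexed) is shifted by i+8, so successive shifts are 8, 9, 10, ….
For extra: e+8=m, x+9=g, t+10=d, r+11=c, a+12=m.

mgdcm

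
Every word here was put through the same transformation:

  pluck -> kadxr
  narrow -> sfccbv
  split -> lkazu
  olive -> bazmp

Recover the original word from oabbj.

p(15)→k(10) and l(11)→a(0) fit y≡9x+5 (mod 26); the inverse of 9 mod 26 is 3. Each letter's alphabet position (a=0..z=25) is mapped through 9·x+5 mod 26 — an affine cipher.
Undoing it on oabbj: o(14)→3·(14−5)≡1=b; a(0)→3·(0−5)≡11=l; b(1)→3·(1−5)≡14=o; b(1)→3·(1−5)≡14=o; j(9)→3·(9−5)≡12=m (all mod 26).

bloom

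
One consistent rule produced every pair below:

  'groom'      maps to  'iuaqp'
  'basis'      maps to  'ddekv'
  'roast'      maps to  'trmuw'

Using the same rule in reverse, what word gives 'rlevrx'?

Shifts by position in groom: pos 0: g→i (+2), pos 1: r→u (+3), pos 2: o→a (+12), pos 3: o→q (+2), pos 4: m→p (+3) — repeating every 3. It's a Vigenère-style cipher with numeric key [2,3,12]: position i shifts by key[i mod 3].
Reversing it on rlevrx: r−2=p, l−3=i, e−12=s, v−2=t, r−3=o, x−12=l.

pistol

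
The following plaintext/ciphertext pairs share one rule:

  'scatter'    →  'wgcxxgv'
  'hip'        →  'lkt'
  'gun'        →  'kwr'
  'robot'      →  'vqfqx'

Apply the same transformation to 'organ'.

The shift depends on letter class: consonant s→w is +4, but vowel a→c is +2. The rule splits by letter class: vowels +2, consonants +4.
On organ: o(vowel)+2=q, r(cons)+4=v, g(cons)+4=k, a(vowel)+2=c, n(cons)+4=r.

qvkcr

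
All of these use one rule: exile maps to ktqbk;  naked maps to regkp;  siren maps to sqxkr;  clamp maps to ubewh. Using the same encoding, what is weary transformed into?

ykexo

e(4)→k(10) and x(23)→t(19) fit y≡21x+4 (mod 26); the inverse of 21 mod 26 is 5. This is an affine cipher: with a=0,…,z=25, each position x becomes (21x+4) mod 26.
Applying it to weary: w(22)→21·22+4≡24=y; e(4)→21·4+4≡10=k; a(0)→21·0+4≡4=e; r(17)→21·17+4≡23=x; y(24)→21·24+4≡14=o (all mod 26).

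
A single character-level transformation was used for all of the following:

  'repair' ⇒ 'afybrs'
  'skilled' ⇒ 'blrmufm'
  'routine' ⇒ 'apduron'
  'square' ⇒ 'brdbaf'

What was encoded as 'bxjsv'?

swarm

Shifts by position in repair: pos 0: r→a (+9), pos 1: e→f (+1), pos 2: p→y (+9), pos 3: a→b (+1) — repeating every 2. A repeating key of period 2 is used — shifts +9, +1 over and over.
Decoding bxjsv: b−9=s, x−1=w, j−9=a, s−1=r, v−9=m.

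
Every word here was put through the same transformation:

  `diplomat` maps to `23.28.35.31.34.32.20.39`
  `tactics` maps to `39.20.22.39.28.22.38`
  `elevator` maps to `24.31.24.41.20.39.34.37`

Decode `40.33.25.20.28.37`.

unfair

d is letter #4 and maps to 23: an offset of 19. Letters become their 1-based position plus 19 (so a→20, b→21, …).
Decoding 40.33.25.20.28.37: 40→(40−19)÷1=21=u, 33→(33−19)÷1=14=n, 25→(25−19)÷1=6=f, 20→(20−19)÷1=1=a, 28→(28−19)÷1=9=i, 37→(37−19)÷1=18=r.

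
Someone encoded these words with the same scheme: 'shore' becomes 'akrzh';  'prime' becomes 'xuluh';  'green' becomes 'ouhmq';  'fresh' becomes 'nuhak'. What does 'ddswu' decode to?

Shifts by position in shore: pos 0: s→a (+8), pos 1: h→k (+3), pos 2: o→r (+3), pos 3: r→z (+8), pos 4: e→h (+3) — repeating every 3. A repeating key of period 3 is used — shifts +8, +3, +3 over and over.
Undoing it on ddswu: d−8=v, d−3=a, s−3=p, w−8=o, u−3=r.

vapor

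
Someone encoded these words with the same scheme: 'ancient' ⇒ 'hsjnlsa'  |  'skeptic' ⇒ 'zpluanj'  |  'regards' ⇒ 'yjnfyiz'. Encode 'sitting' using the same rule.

znaypsn

Shifts by position in ancient: pos 0: a→h (+7), pos 1: n→s (+5), pos 2: c→j (+7), pos 3: i→n (+5) — repeating every 2. It's a Vigenère-style cipher with numeric key [7,5]: position i shifts by key[i mod 2].
For sitting: s+7=z, i+5=n, t+7=a, t+5=y, i+7=p, n+5=s, g+7=n.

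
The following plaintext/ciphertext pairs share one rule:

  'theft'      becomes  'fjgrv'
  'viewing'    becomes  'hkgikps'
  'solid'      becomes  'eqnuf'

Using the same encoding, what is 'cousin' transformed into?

oqwekp

It's a Vigenère-style cipher with numeric key [12,2,2]: position i shifts by key[i mod 3].
On cousin: c+12=o, o+2=q, u+2=w, s+12=e, i+2=k, n+2=p.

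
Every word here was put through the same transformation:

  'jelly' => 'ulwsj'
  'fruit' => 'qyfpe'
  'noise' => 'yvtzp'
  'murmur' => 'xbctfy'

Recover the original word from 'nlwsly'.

cellar

Shifts by position in jelly: pos 0: j→u (+11), pos 1: e→l (+7), pos 2: l→w (+11), pos 3: l→s (+7) — repeating every 2. The shifts repeat in a cycle of length 2: positions 0,1,… shift by +11, +7, then the pattern repeats.
Decoding nlwsly: n−11=c, l−7=e, w−11=l, s−7=l, l−11=a, y−7=r.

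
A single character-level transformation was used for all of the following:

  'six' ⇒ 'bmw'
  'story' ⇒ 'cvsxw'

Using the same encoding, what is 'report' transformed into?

xvstiv

The output letters match the input read backwards, each shifted +4: six reversed is xis. Read the word backwards and shift each letter +4.
On report: reverse → troper; then shift: t+4=x, r+4=v, o+4=s, p+4=t, e+4=i, r+4=v.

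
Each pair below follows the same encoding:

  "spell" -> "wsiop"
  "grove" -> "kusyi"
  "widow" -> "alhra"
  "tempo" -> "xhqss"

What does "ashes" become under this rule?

A repeating key of period 2 is used — shifts +4, +3 over and over.
Applying it to ashes: a+4=e, s+3=v, h+4=l, e+3=h, s+4=w.

evlhw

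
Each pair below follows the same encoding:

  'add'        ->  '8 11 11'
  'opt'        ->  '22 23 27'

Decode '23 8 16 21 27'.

paint

The number is (letter's place in the alphabet, a=1) + 7.
Undoing it on 23 8 16 21 27: 23→(23−7)÷1=16=p, 8→(8−7)÷1=1=a, 16→(16−7)÷1=9=i, 21→(21−7)÷1=14=n, 27→(27−7)÷1=20=t.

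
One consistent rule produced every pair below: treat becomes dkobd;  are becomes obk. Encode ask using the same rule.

The output letters match the input read backwards, each shifted +10: treat reversed is taert. Two steps: reverse the string, then apply a Caesar shift of +10.
Applying it to ask: reverse → ksa; then shift: k+10=u, s+10=c, a+10=k.

uck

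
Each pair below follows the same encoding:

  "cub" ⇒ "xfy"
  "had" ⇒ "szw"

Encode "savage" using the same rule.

Letters are reflected about the middle of the alphabet (position → 25−position): Atbash.
For savage: s↔h, a↔z, v↔e, a↔z, g↔t, e↔v.

hzeztv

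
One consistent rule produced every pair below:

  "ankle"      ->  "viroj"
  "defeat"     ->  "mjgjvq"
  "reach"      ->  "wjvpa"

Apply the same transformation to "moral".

lfwvo

a(0)→v(21) and n(13)→i(8) fit y≡23x+21 (mod 26); the inverse of 23 mod 26 is 17. Treating letters as 0–25, the rule is x ↦ 23x + 21 (mod 26).
Applying it to moral: m(12)→23·12+21≡11=l; o(14)→23·14+21≡5=f; r(17)→23·17+21≡22=w; a(0)→23·0+21≡21=v; l(11)→23·11+21≡14=o (all mod 26).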